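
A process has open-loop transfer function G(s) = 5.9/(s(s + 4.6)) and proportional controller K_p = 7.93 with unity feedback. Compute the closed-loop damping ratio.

With unity feedback the closed-loop characteristic equation is s² + 4.6s + 7.93·5.9 = s² + 4.6s + 46.79 = 0.
Matching s² + 2ζω_n s + ω_n²: ω_n = √46.79 = 6.84 rad/s and 2ζω_n = 4.6, so ζ = 4.6/(2·6.84) = 0.336.

ζ = 0.336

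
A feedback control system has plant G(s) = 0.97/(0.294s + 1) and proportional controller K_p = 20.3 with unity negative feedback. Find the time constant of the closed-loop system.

Closed loop: T(s) = K_p·G/(1+K_p·G) = 19.69/(0.294s + 1 + 19.69), with pole at s = −(1 + 19.69)/0.294 = −70.38.
Closed-loop time constant τ = 1/70.38 = 0.0142 s.

τ = 0.0142 s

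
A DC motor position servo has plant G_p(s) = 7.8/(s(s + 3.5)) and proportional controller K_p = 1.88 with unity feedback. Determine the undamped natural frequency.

ω_n = 3.83 rad/s

The closed-loop denominator is s(s+3.5) + 1.88·7.8 = s² + 3.5s + 14.66.
So ω_n² = 14.66 ⇒ ω_n = 3.829 rad/s, and ζ = 3.5/(2ω_n) = 0.457.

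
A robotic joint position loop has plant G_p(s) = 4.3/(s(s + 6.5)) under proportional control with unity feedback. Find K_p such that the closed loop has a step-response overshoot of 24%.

K_p = 14.4

From %OS = 100·exp(−πζ/√(1−ζ²)) = 24%, ζ = −ln(0.24)/√(π²+ln²(0.24)) = 0.4136.
Characteristic equation s² + 6.5s + 4.3K_p = 0 gives ζ = 6.5/(2√(4.3K_p)).
Setting ζ = 0.4136: √(4.3K_p) = 6.5/(2·0.4136) = 7.858, so K_p = 61.75/4.3 = 14.4.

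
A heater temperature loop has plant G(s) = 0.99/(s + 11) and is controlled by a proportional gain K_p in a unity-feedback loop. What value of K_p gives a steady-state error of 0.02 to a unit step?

K_p = 544

For a type-0 loop with proportional control, e_ss = 1/(1 + K_p·G(0)).
G(0) = 0.09. Require 1/(1 + K_p·0.09) = 0.02, so 1 + 0.09·K_p = 50.
K_p = (50 − 1)/0.09 = 544.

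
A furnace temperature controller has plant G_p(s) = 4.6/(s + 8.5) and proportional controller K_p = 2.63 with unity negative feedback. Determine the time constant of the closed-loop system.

Closed-loop transfer function: T(s) = K_p·G_p(s)/(1 + K_p·G_p(s)) = 12.1/(s + 8.5 + 12.1) = 12.1/(s + 20.6).
Time constant τ = 1/20.6 = 0.0485 s.

τ = 0.0485 s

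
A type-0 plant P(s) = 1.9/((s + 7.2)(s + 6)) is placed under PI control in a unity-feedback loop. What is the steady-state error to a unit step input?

The PI controller's integrator makes the forward path type 1, so e_ss to a step is zero.

0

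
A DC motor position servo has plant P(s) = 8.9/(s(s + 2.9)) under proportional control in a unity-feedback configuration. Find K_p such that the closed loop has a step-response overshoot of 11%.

K_p = 0.715

From %OS = 100·exp(−πζ/√(1−ζ²)) = 11%, ζ = −ln(0.11)/√(π²+ln²(0.11)) = 0.5749.
Characteristic equation s² + 2.9s + 8.9K_p = 0 gives ζ = 2.9/(2√(8.9K_p)).
Setting ζ = 0.5749: √(8.9K_p) = 2.9/(2·0.5749) = 2.522, so K_p = 6.362/8.9 = 0.715.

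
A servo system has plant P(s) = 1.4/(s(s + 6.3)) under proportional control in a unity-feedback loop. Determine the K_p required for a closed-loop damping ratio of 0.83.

K_p = 10.3

Closed-loop characteristic equation: s² + 6.3s + K_p·1.4 = 0.
So ω_n = √(1.4K_p) and 2ζω_n = 6.3, giving ζ = 6.3/(2√(1.4K_p)).
Setting ζ = 0.83: √(1.4K_p) = 6.3/(2·0.83) = 3.795, so K_p = 14.4/1.4 = 10.3.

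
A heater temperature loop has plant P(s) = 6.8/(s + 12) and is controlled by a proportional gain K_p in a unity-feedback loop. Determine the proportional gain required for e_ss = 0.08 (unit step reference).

K_p = 20.3

Steady-state error for a unit step on this type-0 loop is 1/(1 + K_p·P(0)).
P(0) = 0.5667. Require 1/(1 + K_p·0.5667) = 0.08, so 1 + 0.5667·K_p = 12.5.
K_p = (12.5 − 1)/0.5667 = 20.3.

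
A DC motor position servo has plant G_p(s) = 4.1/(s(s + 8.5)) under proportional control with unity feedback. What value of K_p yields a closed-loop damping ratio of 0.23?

K_p = 83.3

Closed-loop characteristic equation: s² + 8.5s + K_p·4.1 = 0.
So ω_n = √(4.1K_p) and 2ζω_n = 8.5, giving ζ = 8.5/(2√(4.1K_p)).
Setting ζ = 0.23: √(4.1K_p) = 8.5/(2·0.23) = 18.48, so K_p = 341.4/4.1 = 83.3.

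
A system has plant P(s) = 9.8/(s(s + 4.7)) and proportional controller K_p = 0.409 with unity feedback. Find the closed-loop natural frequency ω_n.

ω_n = 2 rad/s

1 + K_p·P(s) = 0 gives s² + 4.7s + 4.008 = 0.
Matching s² + 2ζω_n s + ω_n²: ω_n = √4.008 = 2.002 rad/s and 2ζω_n = 4.7, so ζ = 4.7/(2·2.002) = 1.17.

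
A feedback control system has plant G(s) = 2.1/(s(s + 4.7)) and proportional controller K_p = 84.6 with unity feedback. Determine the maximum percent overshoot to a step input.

57%

The closed-loop denominator s² + 4.7s + 177.7 gives ω_n = √177.7 = 13.33 and ζ = 4.7/(2ω_n) = 0.1763.
%OS = 100·exp(−πζ/√(1−ζ²)) = 100·exp(−π·0.1763/√0.9689) = 57%.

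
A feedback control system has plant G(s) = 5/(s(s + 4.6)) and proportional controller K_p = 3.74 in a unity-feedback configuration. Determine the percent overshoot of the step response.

Closed-loop characteristic equation: s² + 4.6s + 18.7 = 0, so ω_n = 4.324 rad/s and ζ = 4.6/(2·4.324) = 0.5319.
%OS = 100·exp(−πζ/√(1−ζ²)) = 100·exp(−π·0.5319/√0.7171) = 13.9%.

13.9%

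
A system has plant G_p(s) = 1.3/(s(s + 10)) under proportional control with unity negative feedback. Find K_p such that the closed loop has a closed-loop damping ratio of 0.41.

K_p = 114

Closed-loop characteristic equation: s² + 10s + K_p·1.3 = 0.
So ω_n = √(1.3K_p) and 2ζω_n = 10, giving ζ = 10/(2√(1.3K_p)).
Setting ζ = 0.41: √(1.3K_p) = 10/(2·0.41) = 12.2, so K_p = 148.7/1.3 = 114.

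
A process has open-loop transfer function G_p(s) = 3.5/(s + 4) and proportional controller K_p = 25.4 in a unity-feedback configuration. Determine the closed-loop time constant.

τ = 0.0108 s

Closed-loop transfer function: T(s) = K_p·G_p(s)/(1 + K_p·G_p(s)) = 88.9/(s + 4 + 88.9) = 88.9/(s + 92.9).
Time constant τ = 1/92.9 = 0.0108 s.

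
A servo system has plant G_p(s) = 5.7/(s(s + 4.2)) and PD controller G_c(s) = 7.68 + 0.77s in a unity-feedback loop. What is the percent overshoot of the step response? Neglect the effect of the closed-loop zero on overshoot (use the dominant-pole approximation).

Forward path: (7.68 + 0.77s)·5.7/(s(s+4.2)). The closed-loop characteristic equation is s² + (4.2 + 5.7·0.77)s + 5.7·7.68 = 0.
That is s² + 8.589s + 43.78 = 0, so ω_n = 6.616 rad/s and ζ = 8.589/(2·6.616) = 0.6491.
%OS = 100·exp(−πζ/√(1−ζ²)) = 6.85%.

6.85%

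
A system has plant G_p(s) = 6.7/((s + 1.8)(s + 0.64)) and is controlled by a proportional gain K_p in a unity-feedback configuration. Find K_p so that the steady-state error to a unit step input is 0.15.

K_p = 0.974

For a type-0 loop with proportional control, e_ss = 1/(1 + K_p·G_p(0)).
G_p(0) = 5.816. Require 1/(1 + K_p·5.816) = 0.15, so 1 + 5.816·K_p = 6.667.
K_p = (6.667 − 1)/5.816 = 0.974.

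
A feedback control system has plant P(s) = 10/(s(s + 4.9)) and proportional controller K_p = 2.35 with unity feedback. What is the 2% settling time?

T_s ≈ 1.63 s

Closed-loop characteristic equation: s² + 4.9s + 23.5 = 0, so ω_n = 4.848 rad/s and ζ = 4.9/(2·4.848) = 0.5054.
2% settling time T_s ≈ 4/(ζω_n) = 4/2.45 = 1.63 s.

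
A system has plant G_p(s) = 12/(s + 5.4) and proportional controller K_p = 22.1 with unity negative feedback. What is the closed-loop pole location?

s = -270.6

Closed-loop transfer function: T(s) = K_p·G_p(s)/(1 + K_p·G_p(s)) = 265.2/(s + 5.4 + 265.2) = 265.2/(s + 270.6).
The closed-loop pole is at s = −270.6.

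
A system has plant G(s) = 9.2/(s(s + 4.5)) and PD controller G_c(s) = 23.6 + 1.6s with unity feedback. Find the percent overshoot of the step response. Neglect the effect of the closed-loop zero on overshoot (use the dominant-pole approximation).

6.7%

Forward path: (23.6 + 1.6s)·9.2/(s(s+4.5)). The closed-loop characteristic equation is s² + (4.5 + 9.2·1.6)s + 9.2·23.6 = 0.
That is s² + 19.22s + 217.1 = 0, so ω_n = 14.73 rad/s and ζ = 19.22/(2·14.73) = 0.6522.
%OS = 100·exp(−πζ/√(1−ζ²)) = 6.7%.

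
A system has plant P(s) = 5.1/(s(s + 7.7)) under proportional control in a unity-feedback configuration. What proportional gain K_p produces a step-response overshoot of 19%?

From %OS = 100·exp(−πζ/√(1−ζ²)) = 19%, ζ = −ln(0.19)/√(π²+ln²(0.19)) = 0.4673.
Characteristic equation s² + 7.7s + 5.1K_p = 0 gives ζ = 7.7/(2√(5.1K_p)).
Setting ζ = 0.4673: √(5.1K_p) = 7.7/(2·0.4673) = 8.238, so K_p = 67.86/5.1 = 13.3.

K_p = 13.3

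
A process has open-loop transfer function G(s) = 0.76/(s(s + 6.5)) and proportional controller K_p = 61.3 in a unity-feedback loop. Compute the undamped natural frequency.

The closed-loop denominator is s(s+6.5) + 61.3·0.76 = s² + 6.5s + 46.59.
So ω_n² = 46.59 ⇒ ω_n = 6.826 rad/s, and ζ = 6.5/(2ω_n) = 0.476.

ω_n = 6.83 rad/s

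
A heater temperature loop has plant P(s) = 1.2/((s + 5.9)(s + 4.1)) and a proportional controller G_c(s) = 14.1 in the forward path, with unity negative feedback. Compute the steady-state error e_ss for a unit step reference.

0.588

The loop is type 0. Static position error constant K_pos = G_c(0)·P(0) = 14.1·0.04961 = 0.6995.
Steady-state error to a unit step: e_ss = 1/(1+K_pos) = 1/1.699 = 0.588.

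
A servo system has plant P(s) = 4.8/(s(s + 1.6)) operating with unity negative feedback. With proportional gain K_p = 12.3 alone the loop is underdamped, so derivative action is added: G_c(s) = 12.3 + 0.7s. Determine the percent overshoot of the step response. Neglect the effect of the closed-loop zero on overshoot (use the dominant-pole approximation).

Forward path: (12.3 + 0.7s)·4.8/(s(s+1.6)). The closed-loop characteristic equation is s² + (1.6 + 4.8·0.7)s + 4.8·12.3 = 0.
That is s² + 4.96s + 59.04 = 0, so ω_n = 7.684 rad/s and ζ = 4.96/(2·7.684) = 0.3228.
%OS = 100·exp(−πζ/√(1−ζ²)) = 34.3%.

34.3%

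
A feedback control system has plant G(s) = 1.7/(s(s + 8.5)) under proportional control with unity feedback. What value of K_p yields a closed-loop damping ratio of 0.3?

K_p = 118

Closed-loop characteristic equation: s² + 8.5s + K_p·1.7 = 0.
So ω_n = √(1.7K_p) and 2ζω_n = 8.5, giving ζ = 8.5/(2√(1.7K_p)).
Setting ζ = 0.3: √(1.7K_p) = 8.5/(2·0.3) = 14.17, so K_p = 200.7/1.7 = 118.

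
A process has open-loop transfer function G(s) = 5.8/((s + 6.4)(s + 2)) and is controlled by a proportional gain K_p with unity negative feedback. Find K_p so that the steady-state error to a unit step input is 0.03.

For a type-0 loop with proportional control, e_ss = 1/(1 + K_p·G(0)).
G(0) = 0.4531. Require 1/(1 + K_p·0.4531) = 0.03, so 1 + 0.4531·K_p = 33.33.
K_p = (33.33 − 1)/0.4531 = 71.4.

K_p = 71.4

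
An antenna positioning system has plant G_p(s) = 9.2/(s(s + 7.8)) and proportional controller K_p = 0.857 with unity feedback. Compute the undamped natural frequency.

The closed-loop denominator is s(s+7.8) + 0.857·9.2 = s² + 7.8s + 7.884.
So ω_n² = 7.884 ⇒ ω_n = 2.808 rad/s, and ζ = 7.8/(2ω_n) = 1.39.

ω_n = 2.81 rad/s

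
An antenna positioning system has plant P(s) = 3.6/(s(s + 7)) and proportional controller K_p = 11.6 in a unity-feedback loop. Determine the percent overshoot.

13.2%

The closed-loop denominator s² + 7s + 41.76 gives ω_n = √41.76 = 6.462 and ζ = 7/(2ω_n) = 0.5416.
%OS = 100·exp(−πζ/√(1−ζ²)) = 100·exp(−π·0.5416/√0.7067) = 13.2%.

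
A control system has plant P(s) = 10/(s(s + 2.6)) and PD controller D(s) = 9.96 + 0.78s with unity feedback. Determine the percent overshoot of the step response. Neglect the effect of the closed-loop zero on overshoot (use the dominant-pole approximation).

14.7%

Forward path: (9.96 + 0.78s)·10/(s(s+2.6)). The closed-loop characteristic equation is s² + (2.6 + 10·0.78)s + 10·9.96 = 0.
That is s² + 10.4s + 99.6 = 0, so ω_n = 9.98 rad/s and ζ = 10.4/(2·9.98) = 0.521.
%OS = 100·exp(−πζ/√(1−ζ²)) = 14.7%.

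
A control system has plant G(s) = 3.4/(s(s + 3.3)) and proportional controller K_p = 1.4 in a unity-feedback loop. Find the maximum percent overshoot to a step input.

2.65%

Closed-loop characteristic equation: s² + 3.3s + 4.76 = 0, so ω_n = 2.182 rad/s and ζ = 3.3/(2·2.182) = 0.7563.
%OS = 100·exp(−πζ/√(1−ζ²)) = 100·exp(−π·0.7563/√0.428) = 2.65%.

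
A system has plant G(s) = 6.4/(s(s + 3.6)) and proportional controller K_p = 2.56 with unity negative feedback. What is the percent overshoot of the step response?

Closed-loop characteristic equation: s² + 3.6s + 16.38 = 0, so ω_n = 4.048 rad/s and ζ = 3.6/(2·4.048) = 0.4447.
%OS = 100·exp(−πζ/√(1−ζ²)) = 100·exp(−π·0.4447/√0.8022) = 21%.

21%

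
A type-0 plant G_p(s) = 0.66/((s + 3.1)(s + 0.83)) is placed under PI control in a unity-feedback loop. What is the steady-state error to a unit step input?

0

The PI controller's integrator makes the forward path type 1, so e_ss to a step is zero.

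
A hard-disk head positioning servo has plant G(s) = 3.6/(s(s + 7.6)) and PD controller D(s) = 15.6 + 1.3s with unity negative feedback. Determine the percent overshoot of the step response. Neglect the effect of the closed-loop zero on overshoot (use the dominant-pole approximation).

1.12%

Forward path: (15.6 + 1.3s)·3.6/(s(s+7.6)). The closed-loop characteristic equation is s² + (7.6 + 3.6·1.3)s + 3.6·15.6 = 0.
That is s² + 12.28s + 56.16 = 0, so ω_n = 7.494 rad/s and ζ = 12.28/(2·7.494) = 0.8193.
%OS = 100·exp(−πζ/√(1−ζ²)) = 1.12%.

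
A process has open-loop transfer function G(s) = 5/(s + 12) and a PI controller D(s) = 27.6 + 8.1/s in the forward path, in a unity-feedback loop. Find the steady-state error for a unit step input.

0

The open loop D(s)G(s) has a pole at the origin (type 1), so the static position error constant is infinite and e_ss = 1/(1+∞) = 0.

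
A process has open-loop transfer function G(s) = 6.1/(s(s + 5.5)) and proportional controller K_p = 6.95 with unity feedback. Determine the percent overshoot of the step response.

23.1%

From 1 + K_pG(s) = 0: s² + 5.5s + 42.39 = 0 ⇒ ω_n = 6.511, ζ = 0.4224.
%OS = 100·exp(−πζ/√(1−ζ²)) = 100·exp(−π·0.4224/√0.8216) = 23.1%.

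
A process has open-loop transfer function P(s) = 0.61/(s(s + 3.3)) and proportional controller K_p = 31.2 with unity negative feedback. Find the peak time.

The closed-loop denominator s² + 3.3s + 19.03 gives ω_n = √19.03 = 4.363 and ζ = 3.3/(2ω_n) = 0.3782.
Damped frequency ω_d = ω_n√(1−ζ²) = 4.039 rad/s, so peak time T_p = π/ω_d = 0.778 s.

T_p = 0.778 s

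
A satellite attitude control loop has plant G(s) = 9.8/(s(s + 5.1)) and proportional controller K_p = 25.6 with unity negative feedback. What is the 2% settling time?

T_s ≈ 1.57 s

Closed-loop characteristic equation: s² + 5.1s + 250.9 = 0, so ω_n = 15.84 rad/s and ζ = 5.1/(2·15.84) = 0.161.
2% settling time T_s ≈ 4/(ζω_n) = 4/2.55 = 1.57 s.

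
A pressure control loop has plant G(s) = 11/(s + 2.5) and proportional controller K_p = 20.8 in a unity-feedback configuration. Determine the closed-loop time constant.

Closed-loop transfer function: T(s) = K_p·G(s)/(1 + K_p·G(s)) = 228.8/(s + 2.5 + 228.8) = 228.8/(s + 231.3).
Time constant τ = 1/231.3 = 0.00432 s.

τ = 0.00432 s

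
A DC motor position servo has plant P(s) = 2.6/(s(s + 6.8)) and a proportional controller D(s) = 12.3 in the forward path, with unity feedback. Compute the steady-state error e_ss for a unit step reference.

The open loop D(s)P(s) has a pole at the origin (type 1), so the static position error constant is infinite and e_ss = 1/(1+∞) = 0.

0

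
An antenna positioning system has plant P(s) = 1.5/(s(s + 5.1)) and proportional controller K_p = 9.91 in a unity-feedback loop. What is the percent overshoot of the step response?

The closed-loop denominator s² + 5.1s + 14.87 gives ω_n = √14.87 = 3.856 and ζ = 5.1/(2ω_n) = 0.6614.
%OS = 100·exp(−πζ/√(1−ζ²)) = 100·exp(−π·0.6614/√0.5626) = 6.26%.

6.26%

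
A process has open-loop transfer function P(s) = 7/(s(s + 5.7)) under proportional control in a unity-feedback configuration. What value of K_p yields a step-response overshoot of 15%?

K_p = 4.34

From %OS = 100·exp(−πζ/√(1−ζ²)) = 15%, ζ = −ln(0.15)/√(π²+ln²(0.15)) = 0.5169.
Characteristic equation s² + 5.7s + 7K_p = 0 gives ζ = 5.7/(2√(7K_p)).
Setting ζ = 0.5169: √(7K_p) = 5.7/(2·0.5169) = 5.513, so K_p = 30.4/7 = 4.34.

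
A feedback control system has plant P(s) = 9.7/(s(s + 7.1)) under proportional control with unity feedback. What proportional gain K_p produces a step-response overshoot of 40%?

From %OS = 100·exp(−πζ/√(1−ζ²)) = 40%, ζ = −ln(0.4)/√(π²+ln²(0.4)) = 0.28.
Characteristic equation s² + 7.1s + 9.7K_p = 0 gives ζ = 7.1/(2√(9.7K_p)).
Setting ζ = 0.28: √(9.7K_p) = 7.1/(2·0.28) = 12.68, so K_p = 160.7/9.7 = 16.6.

K_p = 16.6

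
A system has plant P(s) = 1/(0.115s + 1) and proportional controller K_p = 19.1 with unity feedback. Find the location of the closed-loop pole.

s = -174.8

Closed loop: T(s) = K_p·P/(1+K_p·P) = 19.1/(0.115s + 1 + 19.1), with pole at s = −(1 + 19.1)/0.115 = −174.8.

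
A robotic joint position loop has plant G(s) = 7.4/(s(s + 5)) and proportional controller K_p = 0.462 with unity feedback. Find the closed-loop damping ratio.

With unity feedback the closed-loop characteristic equation is s² + 5s + 0.462·7.4 = s² + 5s + 3.419 = 0.
Matching s² + 2ζω_n s + ω_n²: ω_n = √3.419 = 1.849 rad/s and 2ζω_n = 5, so ζ = 5/(2·1.849) = 1.35.

ζ = 1.35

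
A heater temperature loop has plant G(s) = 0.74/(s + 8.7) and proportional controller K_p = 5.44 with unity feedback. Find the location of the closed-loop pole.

Closed-loop transfer function: T(s) = K_p·G(s)/(1 + K_p·G(s)) = 4.026/(s + 8.7 + 4.026) = 4.026/(s + 12.73).
The closed-loop pole is at s = −12.73.

s = -12.73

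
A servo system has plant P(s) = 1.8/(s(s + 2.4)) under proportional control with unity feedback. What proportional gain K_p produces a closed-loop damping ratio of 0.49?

Closed-loop characteristic equation: s² + 2.4s + K_p·1.8 = 0.
So ω_n = √(1.8K_p) and 2ζω_n = 2.4, giving ζ = 2.4/(2√(1.8K_p)).
Setting ζ = 0.49: √(1.8K_p) = 2.4/(2·0.49) = 2.449, so K_p = 5.998/1.8 = 3.33.

K_p = 3.33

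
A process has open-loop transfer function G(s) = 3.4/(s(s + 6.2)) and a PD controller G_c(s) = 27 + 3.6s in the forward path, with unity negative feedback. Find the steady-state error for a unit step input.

0

The open loop G_c(s)G(s) has a pole at the origin (type 1), so the static position error constant is infinite and e_ss = 1/(1+∞) = 0.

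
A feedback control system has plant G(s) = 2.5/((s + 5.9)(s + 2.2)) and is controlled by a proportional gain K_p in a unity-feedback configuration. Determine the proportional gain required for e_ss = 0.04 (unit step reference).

K_p = 125

For a type-0 loop with proportional control, e_ss = 1/(1 + K_p·G(0)).
G(0) = 0.1926. Require 1/(1 + K_p·0.1926) = 0.04, so 1 + 0.1926·K_p = 25.
K_p = (25 − 1)/0.1926 = 125.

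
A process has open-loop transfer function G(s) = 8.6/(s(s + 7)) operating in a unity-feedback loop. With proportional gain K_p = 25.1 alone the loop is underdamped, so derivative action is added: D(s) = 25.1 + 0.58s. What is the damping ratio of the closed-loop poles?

Forward path: (25.1 + 0.58s)·8.6/(s(s+7)). The closed-loop characteristic equation is s² + (7 + 8.6·0.58)s + 8.6·25.1 = 0.
That is s² + 11.99s + 215.9 = 0, so ω_n = 14.69 rad/s and ζ = 11.99/(2·14.69) = 0.408.

ζ = 0.408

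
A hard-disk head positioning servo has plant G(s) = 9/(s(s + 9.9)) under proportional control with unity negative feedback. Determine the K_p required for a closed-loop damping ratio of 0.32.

Closed-loop characteristic equation: s² + 9.9s + K_p·9 = 0.
So ω_n = √(9K_p) and 2ζω_n = 9.9, giving ζ = 9.9/(2√(9K_p)).
Setting ζ = 0.32: √(9K_p) = 9.9/(2·0.32) = 15.47, so K_p = 239.3/9 = 26.6.

K_p = 26.6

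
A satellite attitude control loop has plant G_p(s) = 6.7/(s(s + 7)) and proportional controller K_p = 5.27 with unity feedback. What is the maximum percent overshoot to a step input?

10.1%

The closed-loop denominator s² + 7s + 35.31 gives ω_n = √35.31 = 5.942 and ζ = 7/(2ω_n) = 0.589.
%OS = 100·exp(−πζ/√(1−ζ²)) = 100·exp(−π·0.589/√0.6531) = 10.1%.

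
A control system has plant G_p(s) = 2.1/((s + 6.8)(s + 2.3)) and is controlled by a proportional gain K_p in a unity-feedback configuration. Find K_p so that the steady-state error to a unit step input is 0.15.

For a type-0 loop with proportional control, e_ss = 1/(1 + K_p·G_p(0)).
G_p(0) = 0.1343. Require 1/(1 + K_p·0.1343) = 0.15, so 1 + 0.1343·K_p = 6.667.
K_p = (6.667 − 1)/0.1343 = 42.2.

K_p = 42.2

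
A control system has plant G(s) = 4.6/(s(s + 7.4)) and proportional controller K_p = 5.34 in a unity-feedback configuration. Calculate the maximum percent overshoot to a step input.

2.95%

The closed-loop denominator s² + 7.4s + 24.56 gives ω_n = √24.56 = 4.956 and ζ = 7.4/(2ω_n) = 0.7465.
%OS = 100·exp(−πζ/√(1−ζ²)) = 100·exp(−π·0.7465/√0.4427) = 2.95%.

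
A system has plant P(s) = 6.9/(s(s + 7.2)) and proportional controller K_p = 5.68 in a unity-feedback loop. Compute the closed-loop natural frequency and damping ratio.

ω_n = 6.26 rad/s, ζ = 0.575

With unity feedback the closed-loop characteristic equation is s² + 7.2s + 5.68·6.9 = s² + 7.2s + 39.19 = 0.
So ω_n² = 39.19 ⇒ ω_n = 6.26 rad/s, and ζ = 7.2/(2ω_n) = 0.575.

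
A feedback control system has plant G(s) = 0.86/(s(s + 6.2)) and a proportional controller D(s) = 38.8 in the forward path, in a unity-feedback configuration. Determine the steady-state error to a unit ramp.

The loop has one pole at the origin (type 1). Velocity error constant K_v = lim_{s→0} s·D(s)G(s) = 38.8·0.86/6.2 = 5.382.
Steady-state error to a unit ramp: e_ss = 1/K_v = 0.186.

0.186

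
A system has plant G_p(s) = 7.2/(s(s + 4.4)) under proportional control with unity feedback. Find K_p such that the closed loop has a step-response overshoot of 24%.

From %OS = 100·exp(−πζ/√(1−ζ²)) = 24%, ζ = −ln(0.24)/√(π²+ln²(0.24)) = 0.4136.
Characteristic equation s² + 4.4s + 7.2K_p = 0 gives ζ = 4.4/(2√(7.2K_p)).
Setting ζ = 0.4136: √(7.2K_p) = 4.4/(2·0.4136) = 5.319, so K_p = 28.29/7.2 = 3.93.

K_p = 3.93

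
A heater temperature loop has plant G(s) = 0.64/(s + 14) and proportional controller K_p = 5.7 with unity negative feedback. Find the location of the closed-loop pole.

s = -17.65

Closed-loop transfer function: T(s) = K_p·G(s)/(1 + K_p·G(s)) = 3.648/(s + 14 + 3.648) = 3.648/(s + 17.65).
The closed-loop pole is at s = −17.65.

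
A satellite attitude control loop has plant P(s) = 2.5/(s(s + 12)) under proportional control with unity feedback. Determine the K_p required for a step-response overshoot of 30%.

K_p = 112

From %OS = 100·exp(−πζ/√(1−ζ²)) = 30%, ζ = −ln(0.3)/√(π²+ln²(0.3)) = 0.3579.
Characteristic equation s² + 12s + 2.5K_p = 0 gives ζ = 12/(2√(2.5K_p)).
Setting ζ = 0.3579: √(2.5K_p) = 12/(2·0.3579) = 16.77, so K_p = 281.1/2.5 = 112.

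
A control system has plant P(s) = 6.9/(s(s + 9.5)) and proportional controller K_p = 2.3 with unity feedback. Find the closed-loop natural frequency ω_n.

1 + K_p·P(s) = 0 gives s² + 9.5s + 15.87 = 0.
Matching s² + 2ζω_n s + ω_n²: ω_n = √15.87 = 3.984 rad/s and 2ζω_n = 9.5, so ζ = 9.5/(2·3.984) = 1.19.

ω_n = 3.98 rad/s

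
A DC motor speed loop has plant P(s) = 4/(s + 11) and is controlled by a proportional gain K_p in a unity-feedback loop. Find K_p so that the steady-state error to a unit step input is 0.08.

Steady-state error for a unit step on this type-0 loop is 1/(1 + K_p·P(0)).
P(0) = 0.3636. Require 1/(1 + K_p·0.3636) = 0.08, so 1 + 0.3636·K_p = 12.5.
K_p = (12.5 − 1)/0.3636 = 31.6.

K_p = 31.6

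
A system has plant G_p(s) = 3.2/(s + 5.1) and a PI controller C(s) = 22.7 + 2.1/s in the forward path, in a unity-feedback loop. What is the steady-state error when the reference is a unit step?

The open loop C(s)G_p(s) has a pole at the origin (type 1), so the static position error constant is infinite and e_ss = 1/(1+∞) = 0.

0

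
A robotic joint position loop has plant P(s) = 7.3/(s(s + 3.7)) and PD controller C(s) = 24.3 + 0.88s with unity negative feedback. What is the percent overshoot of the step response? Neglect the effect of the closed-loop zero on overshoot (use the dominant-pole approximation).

27.5%

Forward path: (24.3 + 0.88s)·7.3/(s(s+3.7)). The closed-loop characteristic equation is s² + (3.7 + 7.3·0.88)s + 7.3·24.3 = 0.
That is s² + 10.12s + 177.4 = 0, so ω_n = 13.32 rad/s and ζ = 10.12/(2·13.32) = 0.3801.
%OS = 100·exp(−πζ/√(1−ζ²)) = 27.5%.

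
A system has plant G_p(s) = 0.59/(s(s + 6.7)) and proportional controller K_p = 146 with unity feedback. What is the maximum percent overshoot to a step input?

From 1 + K_pG_p(s) = 0: s² + 6.7s + 86.14 = 0 ⇒ ω_n = 9.281, ζ = 0.3609.
%OS = 100·exp(−πζ/√(1−ζ²)) = 100·exp(−π·0.3609/√0.8697) = 29.6%.

29.6%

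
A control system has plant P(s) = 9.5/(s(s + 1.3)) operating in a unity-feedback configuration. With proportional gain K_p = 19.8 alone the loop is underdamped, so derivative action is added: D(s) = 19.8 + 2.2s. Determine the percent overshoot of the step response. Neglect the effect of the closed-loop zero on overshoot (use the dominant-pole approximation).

1.32%

Forward path: (19.8 + 2.2s)·9.5/(s(s+1.3)). The closed-loop characteristic equation is s² + (1.3 + 9.5·2.2)s + 9.5·19.8 = 0.
That is s² + 22.2s + 188.1 = 0, so ω_n = 13.71 rad/s and ζ = 22.2/(2·13.71) = 0.8093.
%OS = 100·exp(−πζ/√(1−ζ²)) = 1.32%.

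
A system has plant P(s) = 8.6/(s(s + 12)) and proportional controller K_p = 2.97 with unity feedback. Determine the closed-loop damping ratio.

The closed-loop denominator is s(s+12) + 2.97·8.6 = s² + 12s + 25.54.
So ω_n² = 25.54 ⇒ ω_n = 5.054 rad/s, and ζ = 12/(2ω_n) = 1.19.

ζ = 1.19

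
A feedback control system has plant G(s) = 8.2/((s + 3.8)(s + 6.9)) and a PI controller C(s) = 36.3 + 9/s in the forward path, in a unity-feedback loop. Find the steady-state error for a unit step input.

0

The open loop C(s)G(s) has a pole at the origin (type 1), so the static position error constant is infinite and e_ss = 1/(1+∞) = 0.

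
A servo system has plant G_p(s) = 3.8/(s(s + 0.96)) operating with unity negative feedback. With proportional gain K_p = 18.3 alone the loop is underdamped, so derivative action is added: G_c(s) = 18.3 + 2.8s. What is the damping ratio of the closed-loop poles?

ζ = 0.696

Forward path: (18.3 + 2.8s)·3.8/(s(s+0.96)). The closed-loop characteristic equation is s² + (0.96 + 3.8·2.8)s + 3.8·18.3 = 0.
That is s² + 11.6s + 69.54 = 0, so ω_n = 8.339 rad/s and ζ = 11.6/(2·8.339) = 0.6955.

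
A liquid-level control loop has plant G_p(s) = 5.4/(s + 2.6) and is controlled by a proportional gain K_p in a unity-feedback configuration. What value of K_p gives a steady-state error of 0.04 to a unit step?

The loop is type 0, so e_ss(step) = 1/(1 + K_pos) with K_pos = K_p·G_p(0).
G_p(0) = 2.077. Require 1/(1 + K_p·2.077) = 0.04, so 1 + 2.077·K_p = 25.
K_p = (25 − 1)/2.077 = 11.6.

K_p = 11.6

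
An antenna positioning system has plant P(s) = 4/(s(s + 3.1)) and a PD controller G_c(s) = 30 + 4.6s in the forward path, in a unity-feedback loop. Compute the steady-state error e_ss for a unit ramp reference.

0.0258

The loop has one pole at the origin (type 1). Velocity error constant K_v = lim_{s→0} s·G_c(s)P(s) = 30·4/3.1 = 38.71.
Steady-state error to a unit ramp: e_ss = 1/K_v = 0.0258.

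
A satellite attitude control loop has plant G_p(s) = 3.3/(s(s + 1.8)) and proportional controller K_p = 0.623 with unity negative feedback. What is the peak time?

T_p = 2.81 s

From 1 + K_pG_p(s) = 0: s² + 1.8s + 2.056 = 0 ⇒ ω_n = 1.434, ζ = 0.6277.
Damped frequency ω_d = ω_n√(1−ζ²) = 1.116 rad/s, so peak time T_p = π/ω_d = 2.81 s.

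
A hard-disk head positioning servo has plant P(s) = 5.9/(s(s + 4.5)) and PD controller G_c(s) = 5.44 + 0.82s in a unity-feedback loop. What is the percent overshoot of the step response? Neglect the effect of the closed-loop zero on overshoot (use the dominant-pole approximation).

Forward path: (5.44 + 0.82s)·5.9/(s(s+4.5)). The closed-loop characteristic equation is s² + (4.5 + 5.9·0.82)s + 5.9·5.44 = 0.
That is s² + 9.338s + 32.1 = 0, so ω_n = 5.665 rad/s and ζ = 9.338/(2·5.665) = 0.8241.
%OS = 100·exp(−πζ/√(1−ζ²)) = 1.03%.

1.03%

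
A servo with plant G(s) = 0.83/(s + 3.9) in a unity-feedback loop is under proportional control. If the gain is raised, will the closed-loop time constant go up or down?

decrease

Closed-loop pole is at s = −(3.9+K_p·0.83); larger K_p moves it further left, so τ = 1/(3.9+K_p·0.83) decreases.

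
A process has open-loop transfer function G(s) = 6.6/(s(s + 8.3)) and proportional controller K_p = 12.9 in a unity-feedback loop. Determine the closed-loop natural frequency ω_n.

1 + K_p·G(s) = 0 gives s² + 8.3s + 85.14 = 0.
Matching s² + 2ζω_n s + ω_n²: ω_n = √85.14 = 9.227 rad/s and 2ζω_n = 8.3, so ζ = 8.3/(2·9.227) = 0.45.

ω_n = 9.23 rad/s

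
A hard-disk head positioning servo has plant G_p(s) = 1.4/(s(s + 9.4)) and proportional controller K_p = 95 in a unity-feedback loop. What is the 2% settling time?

From 1 + K_pG_p(s) = 0: s² + 9.4s + 133 = 0 ⇒ ω_n = 11.53, ζ = 0.4075.
2% settling time T_s ≈ 4/(ζω_n) = 4/4.7 = 0.851 s.

T_s ≈ 0.851 s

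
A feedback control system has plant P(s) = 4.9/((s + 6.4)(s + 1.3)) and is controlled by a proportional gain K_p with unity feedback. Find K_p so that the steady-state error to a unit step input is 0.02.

The loop is type 0, so e_ss(step) = 1/(1 + K_pos) with K_pos = K_p·P(0).
P(0) = 0.5889. Require 1/(1 + K_p·0.5889) = 0.02, so 1 + 0.5889·K_p = 50.
K_p = (50 − 1)/0.5889 = 83.2.

K_p = 83.2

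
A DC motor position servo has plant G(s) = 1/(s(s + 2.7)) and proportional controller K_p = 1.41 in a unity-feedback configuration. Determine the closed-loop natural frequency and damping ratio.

ω_n = 1.19 rad/s, ζ = 1.14

With unity feedback the closed-loop characteristic equation is s² + 2.7s + 1.41·1 = s² + 2.7s + 1.41 = 0.
Matching s² + 2ζω_n s + ω_n²: ω_n = √1.41 = 1.187 rad/s and 2ζω_n = 2.7, so ζ = 2.7/(2·1.187) = 1.14.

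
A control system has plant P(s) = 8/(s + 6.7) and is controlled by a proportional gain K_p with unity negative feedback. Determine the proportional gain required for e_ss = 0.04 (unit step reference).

Steady-state error for a unit step on this type-0 loop is 1/(1 + K_p·P(0)).
P(0) = 1.194. Require 1/(1 + K_p·1.194) = 0.04, so 1 + 1.194·K_p = 25.
K_p = (25 − 1)/1.194 = 20.1.

K_p = 20.1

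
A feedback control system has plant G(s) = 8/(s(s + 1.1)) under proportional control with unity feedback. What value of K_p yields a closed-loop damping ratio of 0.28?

K_p = 0.482

Closed-loop characteristic equation: s² + 1.1s + K_p·8 = 0.
So ω_n = √(8K_p) and 2ζω_n = 1.1, giving ζ = 1.1/(2√(8K_p)).
Setting ζ = 0.28: √(8K_p) = 1.1/(2·0.28) = 1.964, so K_p = 3.858/8 = 0.482.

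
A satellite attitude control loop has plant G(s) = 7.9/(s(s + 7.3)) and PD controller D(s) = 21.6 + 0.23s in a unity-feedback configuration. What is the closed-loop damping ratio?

Forward path: (21.6 + 0.23s)·7.9/(s(s+7.3)). The closed-loop characteristic equation is s² + (7.3 + 7.9·0.23)s + 7.9·21.6 = 0.
That is s² + 9.117s + 170.6 = 0, so ω_n = 13.06 rad/s and ζ = 9.117/(2·13.06) = 0.349.

ζ = 0.349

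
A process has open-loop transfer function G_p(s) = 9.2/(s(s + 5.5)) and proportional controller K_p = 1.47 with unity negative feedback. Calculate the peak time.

T_p = 1.29 s

The closed-loop denominator s² + 5.5s + 13.52 gives ω_n = √13.52 = 3.677 and ζ = 5.5/(2ω_n) = 0.7478.
Damped frequency ω_d = ω_n√(1−ζ²) = 2.442 rad/s, so peak time T_p = π/ω_d = 1.29 s.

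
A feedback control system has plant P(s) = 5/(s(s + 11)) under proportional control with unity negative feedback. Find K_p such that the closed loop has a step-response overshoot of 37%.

K_p = 66.5

From %OS = 100·exp(−πζ/√(1−ζ²)) = 37%, ζ = −ln(0.37)/√(π²+ln²(0.37)) = 0.3017.
Characteristic equation s² + 11s + 5K_p = 0 gives ζ = 11/(2√(5K_p)).
Setting ζ = 0.3017: √(5K_p) = 11/(2·0.3017) = 18.23, so K_p = 332.3/5 = 66.5.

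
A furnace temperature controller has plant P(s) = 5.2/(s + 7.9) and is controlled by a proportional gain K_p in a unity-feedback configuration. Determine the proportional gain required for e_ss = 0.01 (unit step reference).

Steady-state error for a unit step on this type-0 loop is 1/(1 + K_p·P(0)).
P(0) = 0.6582. Require 1/(1 + K_p·0.6582) = 0.01, so 1 + 0.6582·K_p = 100.
K_p = (100 − 1)/0.6582 = 150.

K_p = 150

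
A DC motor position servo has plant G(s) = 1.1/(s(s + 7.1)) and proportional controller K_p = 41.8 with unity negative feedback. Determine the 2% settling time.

T_s ≈ 1.13 s

From 1 + K_pG(s) = 0: s² + 7.1s + 45.98 = 0 ⇒ ω_n = 6.781, ζ = 0.5235.
2% settling time T_s ≈ 4/(ζω_n) = 4/3.55 = 1.13 s.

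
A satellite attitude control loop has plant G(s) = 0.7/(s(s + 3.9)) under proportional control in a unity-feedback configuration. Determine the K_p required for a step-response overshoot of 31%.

K_p = 44.5

From %OS = 100·exp(−πζ/√(1−ζ²)) = 31%, ζ = −ln(0.31)/√(π²+ln²(0.31)) = 0.3493.
Characteristic equation s² + 3.9s + 0.7K_p = 0 gives ζ = 3.9/(2√(0.7K_p)).
Setting ζ = 0.3493: √(0.7K_p) = 3.9/(2·0.3493) = 5.582, so K_p = 31.16/0.7 = 44.5.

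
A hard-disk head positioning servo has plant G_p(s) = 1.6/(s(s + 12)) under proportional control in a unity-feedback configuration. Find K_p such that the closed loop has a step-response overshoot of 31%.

K_p = 184

From %OS = 100·exp(−πζ/√(1−ζ²)) = 31%, ζ = −ln(0.31)/√(π²+ln²(0.31)) = 0.3493.
Characteristic equation s² + 12s + 1.6K_p = 0 gives ζ = 12/(2√(1.6K_p)).
Setting ζ = 0.3493: √(1.6K_p) = 12/(2·0.3493) = 17.18, so K_p = 295/1.6 = 184.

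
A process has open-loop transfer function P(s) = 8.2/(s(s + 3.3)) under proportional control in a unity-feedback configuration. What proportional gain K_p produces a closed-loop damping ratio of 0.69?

Closed-loop characteristic equation: s² + 3.3s + K_p·8.2 = 0.
So ω_n = √(8.2K_p) and 2ζω_n = 3.3, giving ζ = 3.3/(2√(8.2K_p)).
Setting ζ = 0.69: √(8.2K_p) = 3.3/(2·0.69) = 2.391, so K_p = 5.718/8.2 = 0.697.

K_p = 0.697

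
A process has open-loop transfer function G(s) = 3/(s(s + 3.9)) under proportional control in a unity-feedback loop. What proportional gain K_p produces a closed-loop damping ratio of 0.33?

Closed-loop characteristic equation: s² + 3.9s + K_p·3 = 0.
So ω_n = √(3K_p) and 2ζω_n = 3.9, giving ζ = 3.9/(2√(3K_p)).
Setting ζ = 0.33: √(3K_p) = 3.9/(2·0.33) = 5.909, so K_p = 34.92/3 = 11.6.

K_p = 11.6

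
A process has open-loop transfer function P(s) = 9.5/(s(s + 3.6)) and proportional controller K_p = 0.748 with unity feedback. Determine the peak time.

T_p = 1.6 s

Closed-loop characteristic equation: s² + 3.6s + 7.106 = 0, so ω_n = 2.666 rad/s and ζ = 3.6/(2·2.666) = 0.6752.
Damped frequency ω_d = ω_n√(1−ζ²) = 1.966 rad/s, so peak time T_p = π/ω_d = 1.6 s.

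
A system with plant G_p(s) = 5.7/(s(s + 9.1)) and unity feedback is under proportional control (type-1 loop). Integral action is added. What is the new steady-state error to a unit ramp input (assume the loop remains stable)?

The integrator raises the loop to type 2, so K_v → ∞ and e_ss to a ramp is zero.

0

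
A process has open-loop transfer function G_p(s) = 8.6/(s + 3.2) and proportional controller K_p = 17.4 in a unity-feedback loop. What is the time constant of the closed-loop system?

Closed-loop transfer function: T(s) = K_p·G_p(s)/(1 + K_p·G_p(s)) = 149.6/(s + 3.2 + 149.6) = 149.6/(s + 152.8).
Time constant τ = 1/152.8 = 0.00654 s.

τ = 0.00654 s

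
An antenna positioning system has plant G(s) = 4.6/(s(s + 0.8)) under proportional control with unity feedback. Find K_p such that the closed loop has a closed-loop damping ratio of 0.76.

Closed-loop characteristic equation: s² + 0.8s + K_p·4.6 = 0.
So ω_n = √(4.6K_p) and 2ζω_n = 0.8, giving ζ = 0.8/(2√(4.6K_p)).
Setting ζ = 0.76: √(4.6K_p) = 0.8/(2·0.76) = 0.5263, so K_p = 0.277/4.6 = 0.0602.

K_p = 0.0602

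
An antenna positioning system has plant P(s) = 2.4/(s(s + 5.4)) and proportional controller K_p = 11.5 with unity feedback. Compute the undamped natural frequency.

ω_n = 5.25 rad/s

1 + K_p·P(s) = 0 gives s² + 5.4s + 27.6 = 0.
So ω_n² = 27.6 ⇒ ω_n = 5.254 rad/s, and ζ = 5.4/(2ω_n) = 0.514.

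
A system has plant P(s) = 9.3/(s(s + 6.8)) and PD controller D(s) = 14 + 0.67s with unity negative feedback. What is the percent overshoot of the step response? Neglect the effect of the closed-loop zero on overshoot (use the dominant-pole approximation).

Forward path: (14 + 0.67s)·9.3/(s(s+6.8)). The closed-loop characteristic equation is s² + (6.8 + 9.3·0.67)s + 9.3·14 = 0.
That is s² + 13.03s + 130.2 = 0, so ω_n = 11.41 rad/s and ζ = 13.03/(2·11.41) = 0.571.
%OS = 100·exp(−πζ/√(1−ζ²)) = 11.2%.

11.2%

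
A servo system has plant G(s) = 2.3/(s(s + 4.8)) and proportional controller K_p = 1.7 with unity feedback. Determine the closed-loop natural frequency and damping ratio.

ω_n = 1.98 rad/s, ζ = 1.21

With unity feedback the closed-loop characteristic equation is s² + 4.8s + 1.7·2.3 = s² + 4.8s + 3.91 = 0.
Matching s² + 2ζω_n s + ω_n²: ω_n = √3.91 = 1.977 rad/s and 2ζω_n = 4.8, so ζ = 4.8/(2·1.977) = 1.21.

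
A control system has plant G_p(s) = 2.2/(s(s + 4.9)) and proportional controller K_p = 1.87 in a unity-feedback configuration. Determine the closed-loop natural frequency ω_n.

ω_n = 2.03 rad/s

With unity feedback the closed-loop characteristic equation is s² + 4.9s + 1.87·2.2 = s² + 4.9s + 4.114 = 0.
Matching s² + 2ζω_n s + ω_n²: ω_n = √4.114 = 2.028 rad/s and 2ζω_n = 4.9, so ζ = 4.9/(2·2.028) = 1.21.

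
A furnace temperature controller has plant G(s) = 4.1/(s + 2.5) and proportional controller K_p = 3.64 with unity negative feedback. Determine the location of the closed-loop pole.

s = -17.42

Closed-loop transfer function: T(s) = K_p·G(s)/(1 + K_p·G(s)) = 14.92/(s + 2.5 + 14.92) = 14.92/(s + 17.42).
The closed-loop pole is at s = −17.42.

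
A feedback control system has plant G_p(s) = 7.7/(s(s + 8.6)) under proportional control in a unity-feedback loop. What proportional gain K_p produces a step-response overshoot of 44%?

From %OS = 100·exp(−πζ/√(1−ζ²)) = 44%, ζ = −ln(0.44)/√(π²+ln²(0.44)) = 0.2528.
Characteristic equation s² + 8.6s + 7.7K_p = 0 gives ζ = 8.6/(2√(7.7K_p)).
Setting ζ = 0.2528: √(7.7K_p) = 8.6/(2·0.2528) = 17.01, so K_p = 289.2/7.7 = 37.6.

K_p = 37.6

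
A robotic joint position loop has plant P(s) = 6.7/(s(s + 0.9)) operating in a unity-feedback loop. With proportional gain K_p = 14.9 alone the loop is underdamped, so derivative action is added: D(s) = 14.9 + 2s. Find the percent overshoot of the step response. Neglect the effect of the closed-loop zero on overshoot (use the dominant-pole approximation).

Forward path: (14.9 + 2s)·6.7/(s(s+0.9)). The closed-loop characteristic equation is s² + (0.9 + 6.7·2)s + 6.7·14.9 = 0.
That is s² + 14.3s + 99.83 = 0, so ω_n = 9.991 rad/s and ζ = 14.3/(2·9.991) = 0.7156.
%OS = 100·exp(−πζ/√(1−ζ²)) = 4%.

4%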